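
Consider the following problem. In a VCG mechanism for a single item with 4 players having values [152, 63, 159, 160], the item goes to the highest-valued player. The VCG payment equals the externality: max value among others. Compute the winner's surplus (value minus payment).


Step 1: The winner is the agent with the highest value: agent 3 with value 160
Step 2: Values of other agents: [152, 63, 159]
Step 3: VCG payment = max of others' values = 159
Step 4: Surplus = 160 - 159 = 1

1


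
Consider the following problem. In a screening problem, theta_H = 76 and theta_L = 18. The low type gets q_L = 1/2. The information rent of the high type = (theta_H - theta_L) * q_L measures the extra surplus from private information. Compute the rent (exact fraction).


Step 1: theta_H - theta_L = 76 - 18 = 58
Step 2: Information rent = (theta_H - theta_L) * q_L
Step 3: = 58 * 1/2
Step 4: = 29

29


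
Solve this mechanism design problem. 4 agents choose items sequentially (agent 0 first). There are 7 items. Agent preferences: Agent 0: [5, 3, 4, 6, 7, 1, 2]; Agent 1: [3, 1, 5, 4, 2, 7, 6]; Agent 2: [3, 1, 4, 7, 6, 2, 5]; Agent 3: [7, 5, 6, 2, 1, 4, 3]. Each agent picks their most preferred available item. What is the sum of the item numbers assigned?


Step 1: Agent 0 picks item 5
Step 2: Agent 1 picks item 3
Step 3: Agent 2 picks item 1
Step 4: Agent 3 picks item 7
Step 5: Sum = 5 + 3 + 1 + 7 = 16

16


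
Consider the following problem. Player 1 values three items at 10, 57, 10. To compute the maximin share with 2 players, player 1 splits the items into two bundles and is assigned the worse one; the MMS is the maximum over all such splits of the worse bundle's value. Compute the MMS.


Step 1: Item values = 10, 57, 10
Step 2: Enumerate all 2-bundle partitions and take the smaller bundle:
  Partition 1: {10} vs {57,10} -> bundles 10, 67; min = 10
  Partition 2: {57} vs {10,10} -> bundles 57, 20; min = 20
  Partition 3: {10} vs {10,57} -> bundles 10, 67; min = 10
Step 3: MMS = max(10, 20, 10) = 20

20


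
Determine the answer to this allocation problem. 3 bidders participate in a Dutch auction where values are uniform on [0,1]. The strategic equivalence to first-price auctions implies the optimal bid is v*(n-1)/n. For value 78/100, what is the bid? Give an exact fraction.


Step 1: Dutch auctions are strategically equivalent to first-price auctions
Step 2: The equilibrium bid is b(v) = v*(n-1)/n
Step 3: b = 39/50 * 2/3
Step 4: b = 13/25

13/25


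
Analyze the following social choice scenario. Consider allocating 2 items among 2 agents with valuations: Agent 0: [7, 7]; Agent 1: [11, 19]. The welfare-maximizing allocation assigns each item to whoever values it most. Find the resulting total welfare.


Step 1: For each item, find the maximum value among all agents.
Step 2: Item 0 -> Agent 1 (value 11)
Step 3: Item 1 -> Agent 1 (value 19)
Step 4: Total welfare = 11 + 19 = 30

30


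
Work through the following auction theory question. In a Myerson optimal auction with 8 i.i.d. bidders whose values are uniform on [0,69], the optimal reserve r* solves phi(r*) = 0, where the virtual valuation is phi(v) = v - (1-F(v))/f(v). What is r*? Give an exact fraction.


Step 1: For U[0,69], F(v) = v/69 and f(v) = 1/69
Step 2: phi(v) = v - (1 - v/69)/(1/69) = v - (69 - v) = 2v - 69
Step 3: Set phi(r*) = 0: 2r* - 69 = 0
Step 4: r* = 69/2 (the number of bidders n = 8 does not enter)

69/2


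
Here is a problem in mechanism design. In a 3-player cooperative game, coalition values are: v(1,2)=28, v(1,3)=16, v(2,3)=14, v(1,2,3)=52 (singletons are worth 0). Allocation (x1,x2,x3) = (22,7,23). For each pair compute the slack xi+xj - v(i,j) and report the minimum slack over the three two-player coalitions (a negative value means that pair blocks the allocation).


Step 1: Slack for coalition (1,2): x1+x2 - v12 = 29 - 28 = 1
Step 2: Slack for coalition (1,3): x1+x3 - v13 = 45 - 16 = 29
Step 3: Slack for coalition (2,3): x2+x3 - v23 = 30 - 14 = 16
Step 4: Minimum slack = min(1, 29, 16) = 1, attained by (1,2); no pair can gain by deviating, so the allocation is in the core

1


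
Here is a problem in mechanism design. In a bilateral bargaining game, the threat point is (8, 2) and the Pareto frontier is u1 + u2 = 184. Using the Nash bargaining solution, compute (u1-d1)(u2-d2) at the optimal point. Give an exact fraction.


Step 1: The Nash solution splits surplus symmetrically above the disagreement point
Step 2: u1 = (total + d1 - d2)/2 = (184 + 8 - 2)/2 = 95
Step 3: u2 = (total - d1 + d2)/2 = (184 - 8 + 2)/2 = 89
Step 4: Nash product = (95 - 8) * (89 - 2)
Step 5: = 87 * 87 = 7569

7569


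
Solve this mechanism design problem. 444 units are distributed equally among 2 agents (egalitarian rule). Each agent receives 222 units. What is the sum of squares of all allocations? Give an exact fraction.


Step 1: Each agent's share = 444/2 = 222
Step 2: Square of each share = (222)^2 = 49284
Step 3: Sum of squares = 2 * 49284 = 98568

98568


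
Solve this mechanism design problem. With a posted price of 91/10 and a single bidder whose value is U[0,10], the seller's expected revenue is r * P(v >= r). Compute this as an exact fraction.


Step 1: Posted price r = 91/10, value support [0,10]
Step 2: P(v >= r) = (10 - 91/10)/10 = 9/100
Step 3: Expected revenue = r * P(v >= r) = 91/10 * 9/100
Step 4: Revenue = 819/1000

819/1000


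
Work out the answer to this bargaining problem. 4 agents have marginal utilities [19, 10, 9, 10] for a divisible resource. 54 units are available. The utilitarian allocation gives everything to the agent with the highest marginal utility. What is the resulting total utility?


Step 1: The marginal utilities are [19, 10, 9, 10]
Step 2: The highest marginal utility is 19
Step 3: All 54 units go to that agent
Step 4: Total utility = 19 * 54 = 1026

1026


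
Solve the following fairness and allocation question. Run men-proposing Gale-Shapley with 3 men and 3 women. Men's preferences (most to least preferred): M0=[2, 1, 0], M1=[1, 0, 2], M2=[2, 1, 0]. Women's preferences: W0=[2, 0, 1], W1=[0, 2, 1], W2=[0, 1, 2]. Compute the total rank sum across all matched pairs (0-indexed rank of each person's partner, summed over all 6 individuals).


Step 1: Run Gale-Shapley (men propose, women hold best offer):
  M0 proposes to W2; she accepts
  M1 proposes to W1; she accepts
  M2 proposes to W2; rejected
  M2 proposes to W1; she switches from M1
  M1 proposes to W0; she accepts
Step 2: Final matching: W0-M1, W1-M2, W2-M0
Step 3: 0-indexed ranks (man's rank of his match, then woman's): 1 + 2 + 1 + 1 + 0 + 0
Step 4: Total rank sum = 5

5


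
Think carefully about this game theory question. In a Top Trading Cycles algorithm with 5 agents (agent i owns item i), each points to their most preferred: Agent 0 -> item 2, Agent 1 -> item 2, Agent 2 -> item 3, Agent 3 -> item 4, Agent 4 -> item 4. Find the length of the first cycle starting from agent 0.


Step 1: Trace the pointer graph from agent 0: 0 -> 2 -> 3 -> 4 -> 4
Step 2: A cycle is detected when we revisit agent 4
Step 3: The cycle is: 4 -> 4
Step 4: Cycle length = 1

1


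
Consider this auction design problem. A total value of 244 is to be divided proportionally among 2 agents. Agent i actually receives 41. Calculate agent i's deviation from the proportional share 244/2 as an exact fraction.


Step 1: Proportional share = 244/2 = 122
Step 2: Agent's actual allocation = 41
Step 3: Excess = 41 - 122 = -81

-81


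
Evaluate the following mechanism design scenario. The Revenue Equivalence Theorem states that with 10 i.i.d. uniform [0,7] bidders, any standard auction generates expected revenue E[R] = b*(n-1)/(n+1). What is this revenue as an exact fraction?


Step 1: By Revenue Equivalence, expected revenue = b*(n-1)/(n+1)
Step 2: Substituting n = 10, b = 7
Step 3: Revenue = 7*(10-1)/(10+1) = 7*9/11
Step 4: Revenue = 63/11

63/11


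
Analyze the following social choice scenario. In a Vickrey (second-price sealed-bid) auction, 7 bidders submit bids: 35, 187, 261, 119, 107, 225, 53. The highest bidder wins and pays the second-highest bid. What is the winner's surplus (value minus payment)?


Step 1: Sort bids in descending order: 261, 225, 187, 119, 107, 53, 35
Step 2: The winning bid is the highest: 261
Step 3: The payment equals the second-highest bid: 225
Step 4: Surplus = winner's bid - payment = 261 - 225 = 36

36


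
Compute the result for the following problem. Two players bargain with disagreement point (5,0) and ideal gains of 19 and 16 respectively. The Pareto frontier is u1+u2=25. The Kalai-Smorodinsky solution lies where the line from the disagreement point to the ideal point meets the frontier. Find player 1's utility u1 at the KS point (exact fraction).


Step 1: At the KS point, (u1-d1)/r1 = (u2-d2)/r2 = t and u1+u2 = 25
Step 2: u1 = d1 + r1*t and u2 = d2 + r2*t, so (d1 + r1*t) + (d2 + r2*t) = 25
Step 3: t = (25 - 5 - 0)/(19 + 16) = 20/35 = 4/7
Step 4: u1 = d1 + r1*t = 5 + 19 * 4/7 = 111/7
Step 5: (Check: u2 = d2 + r2*t = 64/7; u1+u2 = 111/7 + 64/7 = 25, on the frontier.)

111/7


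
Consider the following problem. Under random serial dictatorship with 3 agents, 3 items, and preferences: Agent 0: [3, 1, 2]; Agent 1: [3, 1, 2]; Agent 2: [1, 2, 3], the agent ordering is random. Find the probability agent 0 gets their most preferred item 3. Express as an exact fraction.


Step 1: Agent 0 wants item 3
Step 2: There are 6 possible orderings of agents
Step 3: In 3 orderings, agent 0 gets item 3
Step 4: Probability = 3/6 = 1/2

1/2


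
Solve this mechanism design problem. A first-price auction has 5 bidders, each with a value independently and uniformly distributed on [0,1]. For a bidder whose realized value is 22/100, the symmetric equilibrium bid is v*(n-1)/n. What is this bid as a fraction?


Step 1: The symmetric BNE bidding function is b(v) = v * (n-1) / n
Step 2: Substitute v = 11/50 and n = 5
Step 3: b = 11/50 * 4/5
Step 4: b = 22/125

22/125


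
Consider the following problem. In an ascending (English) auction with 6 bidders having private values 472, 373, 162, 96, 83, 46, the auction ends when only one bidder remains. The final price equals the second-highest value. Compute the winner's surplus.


Step 1: Identify the highest value: 472
Step 2: Identify the second-highest value: 373
Step 3: The final price = second-highest value = 373
Step 4: Surplus = 472 - 373 = 99

99


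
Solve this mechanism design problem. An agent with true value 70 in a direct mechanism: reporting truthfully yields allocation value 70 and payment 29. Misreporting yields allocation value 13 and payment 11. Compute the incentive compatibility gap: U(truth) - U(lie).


Step 1: U(truth) = value - payment = 70 - 29 = 41
Step 2: U(lie) = allocation - payment = 13 - 11 = 2
Step 3: IC gap = 41 - 2 = 39

39


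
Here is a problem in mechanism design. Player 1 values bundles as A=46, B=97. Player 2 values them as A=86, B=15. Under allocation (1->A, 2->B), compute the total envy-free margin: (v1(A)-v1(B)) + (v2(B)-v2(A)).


Step 1: Player 1's margin = v1(A) - v1(B) = 46 - 97 = -51
Step 2: Player 2's margin = v2(B) - v2(A) = 15 - 86 = -71
Step 3: Total margin = -51 + -71 = -122

-122


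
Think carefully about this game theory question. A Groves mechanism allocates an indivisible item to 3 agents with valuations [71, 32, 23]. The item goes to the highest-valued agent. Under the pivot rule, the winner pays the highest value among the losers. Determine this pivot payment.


Step 1: The efficient winner is agent 0 with value 71
Step 2: Other agents' values: [32, 23]
Step 3: Pivot payment = max(others) = 32
Step 4: The winner pays 32

32


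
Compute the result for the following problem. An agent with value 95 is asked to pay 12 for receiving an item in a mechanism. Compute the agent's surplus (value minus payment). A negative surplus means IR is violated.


Step 1: Surplus = value - payment = 95 - 12 = 83
Step 2: IR is satisfied (surplus >= 0)

83


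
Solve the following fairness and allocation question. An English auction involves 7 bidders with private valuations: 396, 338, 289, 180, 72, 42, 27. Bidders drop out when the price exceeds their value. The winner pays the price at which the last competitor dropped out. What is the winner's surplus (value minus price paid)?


Step 1: Identify the highest value: 396
Step 2: Identify the second-highest value: 338
Step 3: The final price = second-highest value = 338
Step 4: Surplus = 396 - 338 = 58

58


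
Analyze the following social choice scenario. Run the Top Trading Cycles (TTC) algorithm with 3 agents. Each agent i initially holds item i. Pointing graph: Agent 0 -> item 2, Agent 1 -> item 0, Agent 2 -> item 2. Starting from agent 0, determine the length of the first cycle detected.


Step 1: Trace the pointer graph from agent 0: 0 -> 2 -> 2
Step 2: A cycle is detected when we revisit agent 2
Step 3: The cycle is: 2 -> 2
Step 4: Cycle length = 1

1


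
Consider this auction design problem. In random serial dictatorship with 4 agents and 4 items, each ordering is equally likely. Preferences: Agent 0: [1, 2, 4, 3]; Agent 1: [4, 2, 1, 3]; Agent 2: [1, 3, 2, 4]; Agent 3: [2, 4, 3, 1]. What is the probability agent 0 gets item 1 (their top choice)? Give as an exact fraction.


Step 1: Agent 0 wants item 1
Step 2: There are 24 possible orderings of agents
Step 3: In 12 orderings, agent 0 gets item 1
Step 4: Probability = 12/24 = 1/2

1/2


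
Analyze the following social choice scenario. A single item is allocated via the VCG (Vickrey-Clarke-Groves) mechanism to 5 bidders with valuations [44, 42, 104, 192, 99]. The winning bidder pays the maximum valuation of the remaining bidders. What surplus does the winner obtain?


Step 1: The winner is the agent with the highest value: agent 3 with value 192
Step 2: Values of other agents: [44, 42, 104, 99]
Step 3: VCG payment = max of others' values = 104
Step 4: Surplus = 192 - 104 = 88

88


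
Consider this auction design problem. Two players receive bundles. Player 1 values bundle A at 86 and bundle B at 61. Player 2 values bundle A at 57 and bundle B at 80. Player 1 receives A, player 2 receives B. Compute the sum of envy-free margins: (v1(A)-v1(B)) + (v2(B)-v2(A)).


Step 1: Player 1's margin = v1(A) - v1(B) = 86 - 61 = 25
Step 2: Player 2's margin = v2(B) - v2(A) = 80 - 57 = 23
Step 3: Total margin = 25 + 23 = 48

48


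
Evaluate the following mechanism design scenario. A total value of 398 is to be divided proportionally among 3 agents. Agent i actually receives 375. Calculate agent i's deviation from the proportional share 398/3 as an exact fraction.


Step 1: Proportional share = 398/3
Step 2: Agent's actual allocation = 375
Step 3: Excess = 375 - 398/3 = 727/3

727/3


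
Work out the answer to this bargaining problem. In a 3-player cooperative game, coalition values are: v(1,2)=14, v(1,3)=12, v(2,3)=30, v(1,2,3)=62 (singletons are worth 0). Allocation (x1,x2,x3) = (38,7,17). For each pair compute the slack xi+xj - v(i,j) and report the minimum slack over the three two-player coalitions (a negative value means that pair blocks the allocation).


Step 1: Slack for coalition (1,2): x1+x2 - v12 = 45 - 14 = 31
Step 2: Slack for coalition (1,3): x1+x3 - v13 = 55 - 12 = 43
Step 3: Slack for coalition (2,3): x2+x3 - v23 = 24 - 30 = -6
Step 4: Minimum slack = min(31, 43, -6) = -6, attained by (2,3); coalition (2,3) can block (slack < 0), so the allocation is not in the core

-6


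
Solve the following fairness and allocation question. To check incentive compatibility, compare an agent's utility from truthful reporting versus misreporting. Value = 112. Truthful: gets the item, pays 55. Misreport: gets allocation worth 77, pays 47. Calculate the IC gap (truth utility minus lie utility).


Step 1: U(truth) = value - payment = 112 - 55 = 57
Step 2: U(lie) = allocation - payment = 77 - 47 = 30
Step 3: IC gap = 57 - 30 = 27

27


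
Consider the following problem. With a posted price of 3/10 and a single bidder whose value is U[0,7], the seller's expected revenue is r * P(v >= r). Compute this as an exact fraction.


Step 1: Posted price r = 3/10, value support [0,7]
Step 2: P(v >= r) = (7 - 3/10)/7 = 67/70
Step 3: Expected revenue = r * P(v >= r) = 3/10 * 67/70
Step 4: Revenue = 201/700

201/700


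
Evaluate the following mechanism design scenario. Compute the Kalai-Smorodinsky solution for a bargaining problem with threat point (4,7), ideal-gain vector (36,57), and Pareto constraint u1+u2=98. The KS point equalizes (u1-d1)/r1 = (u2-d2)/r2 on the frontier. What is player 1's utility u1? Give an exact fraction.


Step 1: At the KS point, (u1-d1)/r1 = (u2-d2)/r2 = t and u1+u2 = 98
Step 2: u1 = d1 + r1*t and u2 = d2 + r2*t, so (d1 + r1*t) + (d2 + r2*t) = 98
Step 3: t = (98 - 4 - 7)/(36 + 57) = 87/93 = 29/31
Step 4: u1 = d1 + r1*t = 4 + 36 * 29/31 = 1168/31
Step 5: (Check: u2 = d2 + r2*t = 1870/31; u1+u2 = 1168/31 + 1870/31 = 98, on the frontier.)

1168/31


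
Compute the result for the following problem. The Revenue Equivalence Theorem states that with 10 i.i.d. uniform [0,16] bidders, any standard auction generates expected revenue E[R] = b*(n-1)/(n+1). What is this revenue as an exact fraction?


Step 1: By Revenue Equivalence, expected revenue = b*(n-1)/(n+1)
Step 2: Substituting n = 10, b = 16
Step 3: Revenue = 16*(10-1)/(10+1) = 16*9/11
Step 4: Revenue = 144/11

144/11


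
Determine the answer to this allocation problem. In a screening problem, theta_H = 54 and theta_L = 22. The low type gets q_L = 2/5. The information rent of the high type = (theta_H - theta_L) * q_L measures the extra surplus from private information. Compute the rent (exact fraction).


Step 1: theta_H - theta_L = 54 - 22 = 32
Step 2: Information rent = (theta_H - theta_L) * q_L
Step 3: = 32 * 2/5
Step 4: = 64/5

64/5


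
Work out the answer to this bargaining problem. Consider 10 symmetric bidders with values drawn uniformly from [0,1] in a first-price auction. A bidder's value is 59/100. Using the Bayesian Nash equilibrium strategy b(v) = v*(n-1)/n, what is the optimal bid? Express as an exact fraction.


Step 1: The symmetric BNE bidding function is b(v) = v * (n-1) / n
Step 2: Substitute v = 59/100 and n = 10
Step 3: b = 59/100 * 9/10
Step 4: b = 531/1000

531/1000


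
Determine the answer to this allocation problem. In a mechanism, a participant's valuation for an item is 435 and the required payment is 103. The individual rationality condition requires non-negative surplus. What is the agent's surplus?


Step 1: Surplus = value - payment = 435 - 103 = 332
Step 2: IR is satisfied (surplus >= 0)

332


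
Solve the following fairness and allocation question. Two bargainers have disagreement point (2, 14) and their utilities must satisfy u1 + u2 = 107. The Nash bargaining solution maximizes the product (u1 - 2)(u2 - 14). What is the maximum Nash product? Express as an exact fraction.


Step 1: The Nash solution splits surplus symmetrically above the disagreement point
Step 2: u1 = (total + d1 - d2)/2 = (107 + 2 - 14)/2 = 95/2
Step 3: u2 = (total - d1 + d2)/2 = (107 - 2 + 14)/2 = 119/2
Step 4: Nash product = (95/2 - 2) * (119/2 - 14)
Step 5: = 91/2 * 91/2 = 8281/4

8281/4


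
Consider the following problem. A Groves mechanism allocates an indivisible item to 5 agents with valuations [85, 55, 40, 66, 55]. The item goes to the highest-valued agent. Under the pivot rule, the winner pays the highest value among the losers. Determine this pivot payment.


Step 1: The efficient winner is agent 0 with value 85
Step 2: Other agents' values: [55, 40, 66, 55]
Step 3: Pivot payment = max(others) = 66
Step 4: The winner pays 66

66


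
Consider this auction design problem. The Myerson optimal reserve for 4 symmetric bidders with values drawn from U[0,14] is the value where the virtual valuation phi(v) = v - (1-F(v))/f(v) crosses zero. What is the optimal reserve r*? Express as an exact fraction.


Step 1: For U[0,14], F(v) = v/14 and f(v) = 1/14
Step 2: phi(v) = v - (1 - v/14)/(1/14) = v - (14 - v) = 2v - 14
Step 3: Set phi(r*) = 0: 2r* - 14 = 0
Step 4: r* = 14/2 = 7 (the number of bidders n = 4 does not enter)

7


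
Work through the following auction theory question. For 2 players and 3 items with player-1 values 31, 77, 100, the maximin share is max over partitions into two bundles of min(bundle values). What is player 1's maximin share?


Step 1: Item values = 31, 77, 100
Step 2: Enumerate all 2-bundle partitions and take the smaller bundle:
  Partition 1: {31} vs {77,100} -> bundles 31, 177; min = 31
  Partition 2: {77} vs {31,100} -> bundles 77, 131; min = 77
  Partition 3: {100} vs {31,77} -> bundles 100, 108; min = 100
Step 3: MMS = max(31, 77, 100) = 100

100


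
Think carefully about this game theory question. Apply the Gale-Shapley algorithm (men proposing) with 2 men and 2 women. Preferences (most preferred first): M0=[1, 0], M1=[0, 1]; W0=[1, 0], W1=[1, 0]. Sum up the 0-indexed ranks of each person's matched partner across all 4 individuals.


Step 1: Run Gale-Shapley (men propose, women hold best offer):
  M0 proposes to W1; she accepts
  M1 proposes to W0; she accepts
Step 2: Final matching: W0-M1, W1-M0
Step 3: 0-indexed ranks (man's rank of his match, then woman's): 0 + 0 + 0 + 1
Step 4: Total rank sum = 1

1


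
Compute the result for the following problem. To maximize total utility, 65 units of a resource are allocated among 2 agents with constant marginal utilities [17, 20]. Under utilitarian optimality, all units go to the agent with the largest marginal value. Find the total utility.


Step 1: The marginal utilities are [17, 20]
Step 2: The highest marginal utility is 20
Step 3: All 65 units go to that agent
Step 4: Total utility = 20 * 65 = 1300

1300


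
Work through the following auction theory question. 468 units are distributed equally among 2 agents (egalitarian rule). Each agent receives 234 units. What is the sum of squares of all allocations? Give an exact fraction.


Step 1: Each agent's share = 468/2 = 234
Step 2: Square of each share = (234)^2 = 54756
Step 3: Sum of squares = 2 * 54756 = 109512

109512


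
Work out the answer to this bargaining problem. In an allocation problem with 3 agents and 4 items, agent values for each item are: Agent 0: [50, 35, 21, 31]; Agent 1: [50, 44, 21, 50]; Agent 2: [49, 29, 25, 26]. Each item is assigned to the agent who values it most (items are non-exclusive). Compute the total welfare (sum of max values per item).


Step 1: For each item, find the maximum value among all agents.
Step 2: Item 0 -> Agent 0 (value 50)
Step 3: Item 1 -> Agent 1 (value 44)
Step 4: Item 2 -> Agent 2 (value 25)
Step 5: Item 3 -> Agent 1 (value 50)
Step 6: Total welfare = 50 + 44 + 25 + 50 = 169

169


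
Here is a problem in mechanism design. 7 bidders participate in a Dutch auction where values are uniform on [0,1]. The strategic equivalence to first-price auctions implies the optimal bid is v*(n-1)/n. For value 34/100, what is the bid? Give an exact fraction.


Step 1: Dutch auctions are strategically equivalent to first-price auctions
Step 2: The equilibrium bid is b(v) = v*(n-1)/n
Step 3: b = 17/50 * 6/7
Step 4: b = 51/175

51/175


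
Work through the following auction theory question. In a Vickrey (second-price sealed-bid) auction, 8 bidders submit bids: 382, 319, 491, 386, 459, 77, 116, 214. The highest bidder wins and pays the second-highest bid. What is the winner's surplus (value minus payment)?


Step 1: Sort bids in descending order: 491, 459, 386, 382, 319, 214, 116, 77
Step 2: The winning bid is the highest: 491
Step 3: The payment equals the second-highest bid: 459
Step 4: Surplus = winner's bid - payment = 491 - 459 = 32

32


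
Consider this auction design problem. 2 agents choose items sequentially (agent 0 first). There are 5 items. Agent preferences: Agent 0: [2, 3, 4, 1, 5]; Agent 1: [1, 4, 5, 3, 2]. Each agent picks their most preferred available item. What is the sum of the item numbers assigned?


Step 1: Agent 0 picks item 2
Step 2: Agent 1 picks item 1
Step 3: Sum = 2 + 1 = 3

3


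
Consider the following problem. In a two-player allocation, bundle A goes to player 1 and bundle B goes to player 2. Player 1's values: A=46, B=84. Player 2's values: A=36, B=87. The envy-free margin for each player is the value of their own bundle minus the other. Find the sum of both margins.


Step 1: Player 1's margin = v1(A) - v1(B) = 46 - 84 = -38
Step 2: Player 2's margin = v2(B) - v2(A) = 87 - 36 = 51
Step 3: Total margin = -38 + 51 = 13

13


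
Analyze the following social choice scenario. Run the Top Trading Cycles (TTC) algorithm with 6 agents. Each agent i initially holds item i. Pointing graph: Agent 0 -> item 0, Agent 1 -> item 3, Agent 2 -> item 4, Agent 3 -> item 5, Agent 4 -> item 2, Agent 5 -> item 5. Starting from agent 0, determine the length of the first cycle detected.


Step 1: Trace the pointer graph from agent 0: 0 -> 0
Step 2: A cycle is detected when we revisit agent 0
Step 3: The cycle is: 0 -> 0
Step 4: Cycle length = 1

1


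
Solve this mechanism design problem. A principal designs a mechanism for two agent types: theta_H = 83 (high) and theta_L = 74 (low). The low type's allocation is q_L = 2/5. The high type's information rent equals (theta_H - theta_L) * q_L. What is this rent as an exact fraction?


Step 1: theta_H - theta_L = 83 - 74 = 9
Step 2: Information rent = (theta_H - theta_L) * q_L
Step 3: = 9 * 2/5
Step 4: = 18/5

18/5


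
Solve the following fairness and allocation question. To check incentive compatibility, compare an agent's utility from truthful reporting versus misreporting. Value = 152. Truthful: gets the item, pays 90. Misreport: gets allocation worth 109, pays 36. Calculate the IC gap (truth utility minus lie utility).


Step 1: U(truth) = value - payment = 152 - 90 = 62
Step 2: U(lie) = allocation - payment = 109 - 36 = 73
Step 3: IC gap = 62 - 73 = -11

-11


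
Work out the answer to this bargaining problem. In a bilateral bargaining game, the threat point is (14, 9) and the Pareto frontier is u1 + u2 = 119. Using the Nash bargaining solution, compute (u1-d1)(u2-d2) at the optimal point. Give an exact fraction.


Step 1: The Nash solution splits surplus symmetrically above the disagreement point
Step 2: u1 = (total + d1 - d2)/2 = (119 + 14 - 9)/2 = 62
Step 3: u2 = (total - d1 + d2)/2 = (119 - 14 + 9)/2 = 57
Step 4: Nash product = (62 - 14) * (57 - 9)
Step 5: = 48 * 48 = 2304

2304


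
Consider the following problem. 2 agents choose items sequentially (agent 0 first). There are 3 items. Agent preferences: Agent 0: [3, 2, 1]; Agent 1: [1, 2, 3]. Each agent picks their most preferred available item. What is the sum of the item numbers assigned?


Step 1: Agent 0 picks item 3
Step 2: Agent 1 picks item 1
Step 3: Sum = 3 + 1 = 4

4


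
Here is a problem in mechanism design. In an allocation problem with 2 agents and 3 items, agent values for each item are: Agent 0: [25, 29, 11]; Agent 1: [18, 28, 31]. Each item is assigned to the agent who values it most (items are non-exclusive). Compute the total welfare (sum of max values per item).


Step 1: For each item, find the maximum value among all agents.
Step 2: Item 0 -> Agent 0 (value 25)
Step 3: Item 1 -> Agent 0 (value 29)
Step 4: Item 2 -> Agent 1 (value 31)
Step 5: Total welfare = 25 + 29 + 31 = 85

85


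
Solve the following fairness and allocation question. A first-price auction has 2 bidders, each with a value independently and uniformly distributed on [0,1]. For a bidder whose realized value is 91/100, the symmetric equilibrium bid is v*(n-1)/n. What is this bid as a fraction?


Step 1: The symmetric BNE bidding function is b(v) = v * (n-1) / n
Step 2: Substitute v = 91/100 and n = 2
Step 3: b = 91/100 * 1/2
Step 4: b = 91/200

91/200


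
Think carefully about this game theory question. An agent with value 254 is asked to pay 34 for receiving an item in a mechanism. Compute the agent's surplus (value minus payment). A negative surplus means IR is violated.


Step 1: Surplus = value - payment = 254 - 34 = 220
Step 2: IR is satisfied (surplus >= 0)

220


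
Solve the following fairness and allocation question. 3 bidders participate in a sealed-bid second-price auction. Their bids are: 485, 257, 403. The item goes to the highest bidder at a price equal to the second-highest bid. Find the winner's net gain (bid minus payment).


Step 1: Sort bids in descending order: 485, 403, 257
Step 2: The winning bid is the highest: 485
Step 3: The payment equals the second-highest bid: 403
Step 4: Surplus = winner's bid - payment = 485 - 403 = 82

82


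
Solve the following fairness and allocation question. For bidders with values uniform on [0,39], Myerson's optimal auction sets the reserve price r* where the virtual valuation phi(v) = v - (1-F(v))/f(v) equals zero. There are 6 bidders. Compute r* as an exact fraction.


Step 1: For U[0,39], F(v) = v/39 and f(v) = 1/39
Step 2: phi(v) = v - (1 - v/39)/(1/39) = v - (39 - v) = 2v - 39
Step 3: Set phi(r*) = 0: 2r* - 39 = 0
Step 4: r* = 39/2 (the number of bidders n = 6 does not enter)

39/2


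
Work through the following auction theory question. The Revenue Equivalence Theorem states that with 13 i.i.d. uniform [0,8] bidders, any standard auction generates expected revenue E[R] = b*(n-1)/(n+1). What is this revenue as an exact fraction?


Step 1: By Revenue Equivalence, expected revenue = b*(n-1)/(n+1)
Step 2: Substituting n = 13, b = 8
Step 3: Revenue = 8*(13-1)/(13+1) = 8*12/14
Step 4: Revenue = 96/14 = 48/7

48/7


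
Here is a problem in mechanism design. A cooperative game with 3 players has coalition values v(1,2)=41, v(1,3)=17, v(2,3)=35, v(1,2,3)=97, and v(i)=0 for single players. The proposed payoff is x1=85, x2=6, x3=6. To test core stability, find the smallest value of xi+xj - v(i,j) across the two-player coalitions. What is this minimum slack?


Step 1: Slack for coalition (1,2): x1+x2 - v12 = 91 - 41 = 50
Step 2: Slack for coalition (1,3): x1+x3 - v13 = 91 - 17 = 74
Step 3: Slack for coalition (2,3): x2+x3 - v23 = 12 - 35 = -23
Step 4: Minimum slack = min(50, 74, -23) = -23, attained by (2,3); coalition (2,3) can block (slack < 0), so the allocation is not in the core

-23


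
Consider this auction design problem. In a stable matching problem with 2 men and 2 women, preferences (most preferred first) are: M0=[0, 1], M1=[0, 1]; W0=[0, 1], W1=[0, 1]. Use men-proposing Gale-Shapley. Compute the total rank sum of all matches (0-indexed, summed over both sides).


Step 1: Run Gale-Shapley (men propose, women hold best offer):
  M0 proposes to W0; she accepts
  M1 proposes to W0; rejected
  M1 proposes to W1; she accepts
Step 2: Final matching: W0-M0, W1-M1
Step 3: 0-indexed ranks (man's rank of his match, then woman's): 0 + 0 + 1 + 1
Step 4: Total rank sum = 2

2


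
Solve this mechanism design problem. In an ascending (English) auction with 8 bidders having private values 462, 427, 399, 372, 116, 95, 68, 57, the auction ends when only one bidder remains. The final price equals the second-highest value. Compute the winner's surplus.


Step 1: Identify the highest value: 462
Step 2: Identify the second-highest value: 427
Step 3: The final price = second-highest value = 427
Step 4: Surplus = 462 - 427 = 35

35


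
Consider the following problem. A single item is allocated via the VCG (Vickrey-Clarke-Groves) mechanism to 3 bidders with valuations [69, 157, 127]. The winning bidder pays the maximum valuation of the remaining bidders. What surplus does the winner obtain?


Step 1: The winner is the agent with the highest value: agent 1 with value 157
Step 2: Values of other agents: [69, 127]
Step 3: VCG payment = max of others' values = 127
Step 4: Surplus = 157 - 127 = 30

30


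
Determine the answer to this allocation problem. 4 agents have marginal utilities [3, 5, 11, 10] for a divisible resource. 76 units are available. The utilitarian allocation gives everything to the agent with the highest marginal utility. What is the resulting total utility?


Step 1: The marginal utilities are [3, 5, 11, 10]
Step 2: The highest marginal utility is 11
Step 3: All 76 units go to that agent
Step 4: Total utility = 11 * 76 = 836

836


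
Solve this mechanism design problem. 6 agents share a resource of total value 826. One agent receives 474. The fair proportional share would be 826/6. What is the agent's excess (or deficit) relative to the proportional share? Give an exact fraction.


Step 1: Proportional share = 826/6 = 413/3
Step 2: Agent's actual allocation = 474
Step 3: Excess = 474 - 413/3 = 1009/3

1009/3


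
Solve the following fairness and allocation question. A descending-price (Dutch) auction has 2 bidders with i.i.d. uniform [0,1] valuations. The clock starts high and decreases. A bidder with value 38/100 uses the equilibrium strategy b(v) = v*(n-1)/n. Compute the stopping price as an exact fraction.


Step 1: Dutch auctions are strategically equivalent to first-price auctions
Step 2: The equilibrium bid is b(v) = v*(n-1)/n
Step 3: b = 19/50 * 1/2
Step 4: b = 19/100

19/100


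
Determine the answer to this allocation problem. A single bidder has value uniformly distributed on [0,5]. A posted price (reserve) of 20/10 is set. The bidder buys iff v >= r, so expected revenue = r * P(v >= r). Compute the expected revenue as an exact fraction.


Step 1: Posted price r = 2, value support [0,5]
Step 2: P(v >= r) = (5 - 2)/5 = 3/5
Step 3: Expected revenue = r * P(v >= r) = 2 * 3/5
Step 4: Revenue = 6/5

6/5


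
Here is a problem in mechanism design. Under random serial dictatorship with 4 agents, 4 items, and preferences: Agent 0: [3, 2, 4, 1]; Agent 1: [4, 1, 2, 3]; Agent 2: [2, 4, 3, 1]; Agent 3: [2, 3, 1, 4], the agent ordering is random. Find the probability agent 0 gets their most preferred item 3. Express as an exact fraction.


Step 1: Agent 0 wants item 3
Step 2: There are 24 possible orderings of agents
Step 3: In 18 orderings, agent 0 gets item 3
Step 4: Probability = 18/24 = 3/4

3/4


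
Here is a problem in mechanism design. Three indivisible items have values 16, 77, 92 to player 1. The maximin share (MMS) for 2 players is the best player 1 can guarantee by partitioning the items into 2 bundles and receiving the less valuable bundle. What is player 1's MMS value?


Step 1: Item values = 16, 77, 92
Step 2: Enumerate all 2-bundle partitions and take the smaller bundle:
  Partition 1: {16} vs {77,92} -> bundles 16, 169; min = 16
  Partition 2: {77} vs {16,92} -> bundles 77, 108; min = 77
  Partition 3: {92} vs {16,77} -> bundles 92, 93; min = 92
Step 3: MMS = max(16, 77, 92) = 92

92


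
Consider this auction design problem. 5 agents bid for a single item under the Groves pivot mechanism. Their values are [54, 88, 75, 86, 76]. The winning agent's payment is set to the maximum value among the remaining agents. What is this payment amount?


Step 1: The efficient winner is agent 1 with value 88
Step 2: Other agents' values: [54, 75, 86, 76]
Step 3: Pivot payment = max(others) = 86
Step 4: The winner pays 86

86


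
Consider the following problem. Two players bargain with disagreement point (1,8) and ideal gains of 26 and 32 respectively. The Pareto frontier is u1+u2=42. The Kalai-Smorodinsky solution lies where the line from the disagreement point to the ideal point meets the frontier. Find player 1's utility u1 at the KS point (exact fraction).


Step 1: At the KS point, (u1-d1)/r1 = (u2-d2)/r2 = t and u1+u2 = 42
Step 2: u1 = d1 + r1*t and u2 = d2 + r2*t, so (d1 + r1*t) + (d2 + r2*t) = 42
Step 3: t = (42 - 1 - 8)/(26 + 32) = 33/58
Step 4: u1 = d1 + r1*t = 1 + 26 * 33/58 = 458/29
Step 5: (Check: u2 = d2 + r2*t = 760/29; u1+u2 = 458/29 + 760/29 = 42, on the frontier.)

458/29


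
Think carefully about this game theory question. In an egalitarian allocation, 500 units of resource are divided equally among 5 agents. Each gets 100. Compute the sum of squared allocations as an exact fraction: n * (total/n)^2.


Step 1: Each agent's share = 500/5 = 100
Step 2: Square of each share = (100)^2 = 10000
Step 3: Sum of squares = 5 * 10000 = 50000

50000


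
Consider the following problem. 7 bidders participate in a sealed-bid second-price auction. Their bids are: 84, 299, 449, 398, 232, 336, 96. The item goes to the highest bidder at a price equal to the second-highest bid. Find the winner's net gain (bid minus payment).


Step 1: Sort bids in descending order: 449, 398, 336, 299, 232, 96, 84
Step 2: The winning bid is the highest: 449
Step 3: The payment equals the second-highest bid: 398
Step 4: Surplus = winner's bid - payment = 449 - 398 = 51

51


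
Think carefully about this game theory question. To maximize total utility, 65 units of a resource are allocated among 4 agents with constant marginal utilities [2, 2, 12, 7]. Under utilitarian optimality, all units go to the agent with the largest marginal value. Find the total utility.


Step 1: The marginal utilities are [2, 2, 12, 7]
Step 2: The highest marginal utility is 12
Step 3: All 65 units go to that agent
Step 4: Total utility = 12 * 65 = 780

780


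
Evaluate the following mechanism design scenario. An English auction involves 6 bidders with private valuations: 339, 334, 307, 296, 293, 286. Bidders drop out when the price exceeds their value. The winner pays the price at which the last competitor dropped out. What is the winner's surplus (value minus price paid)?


Step 1: Identify the highest value: 339
Step 2: Identify the second-highest value: 334
Step 3: The final price = second-highest value = 334
Step 4: Surplus = 339 - 334 = 5

5


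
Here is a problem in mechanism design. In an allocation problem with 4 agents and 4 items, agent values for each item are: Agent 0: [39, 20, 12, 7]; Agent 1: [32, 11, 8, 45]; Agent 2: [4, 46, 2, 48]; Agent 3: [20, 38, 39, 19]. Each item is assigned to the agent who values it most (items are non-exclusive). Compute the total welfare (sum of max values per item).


Step 1: For each item, find the maximum value among all agents.
Step 2: Item 0 -> Agent 0 (value 39)
Step 3: Item 1 -> Agent 2 (value 46)
Step 4: Item 2 -> Agent 3 (value 39)
Step 5: Item 3 -> Agent 2 (value 48)
Step 6: Total welfare = 39 + 46 + 39 + 48 = 172

172


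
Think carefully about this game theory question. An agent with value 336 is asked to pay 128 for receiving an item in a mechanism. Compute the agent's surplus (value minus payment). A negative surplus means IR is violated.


Step 1: Surplus = value - payment = 336 - 128 = 208
Step 2: IR is satisfied (surplus >= 0)

208


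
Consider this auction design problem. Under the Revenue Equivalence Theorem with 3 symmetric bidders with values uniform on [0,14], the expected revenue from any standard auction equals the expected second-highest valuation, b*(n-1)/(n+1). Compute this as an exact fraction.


Step 1: By Revenue Equivalence, expected revenue = b*(n-1)/(n+1)
Step 2: Substituting n = 3, b = 14
Step 3: Revenue = 14*(3-1)/(3+1) = 14*2/4
Step 4: Revenue = 28/4 = 7

7


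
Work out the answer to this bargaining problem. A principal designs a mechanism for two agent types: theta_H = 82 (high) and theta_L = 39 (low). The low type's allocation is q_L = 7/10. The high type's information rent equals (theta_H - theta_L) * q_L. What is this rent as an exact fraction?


Step 1: theta_H - theta_L = 82 - 39 = 43
Step 2: Information rent = (theta_H - theta_L) * q_L
Step 3: = 43 * 7/10
Step 4: = 301/10

301/10


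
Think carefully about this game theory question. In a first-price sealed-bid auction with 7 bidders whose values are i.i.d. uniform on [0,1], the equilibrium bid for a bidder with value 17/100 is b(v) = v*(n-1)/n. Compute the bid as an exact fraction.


Step 1: The symmetric BNE bidding function is b(v) = v * (n-1) / n
Step 2: Substitute v = 17/100 and n = 7
Step 3: b = 17/100 * 6/7
Step 4: b = 51/350

51/350


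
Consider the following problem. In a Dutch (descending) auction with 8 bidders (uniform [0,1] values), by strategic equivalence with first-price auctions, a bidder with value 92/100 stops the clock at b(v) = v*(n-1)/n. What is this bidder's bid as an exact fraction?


Step 1: Dutch auctions are strategically equivalent to first-price auctions
Step 2: The equilibrium bid is b(v) = v*(n-1)/n
Step 3: b = 23/25 * 7/8
Step 4: b = 161/200

161/200
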